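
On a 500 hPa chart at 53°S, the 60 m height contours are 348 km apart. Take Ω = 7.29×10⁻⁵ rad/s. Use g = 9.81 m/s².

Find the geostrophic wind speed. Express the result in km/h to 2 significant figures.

52 km/h

Coriolis parameter at 53°S:
f = 2Ω sin φ = 2 × 7.29×10⁻⁵ × sin 53° = 1.16×10⁻⁴ s⁻¹
Height gradient: |∂Z/∂n| = 60 m / 348000 m = 1.72×10⁻⁴
On a pressure surface, geostrophic balance gives V_g = (g/f)|∂Z/∂n|:
V_g = 9.81 × 1.72×10⁻⁴ / 1.16×10⁻⁴ = 14.5 m/s
Converting: 14.5 m/s × 3.6 = 52 km/h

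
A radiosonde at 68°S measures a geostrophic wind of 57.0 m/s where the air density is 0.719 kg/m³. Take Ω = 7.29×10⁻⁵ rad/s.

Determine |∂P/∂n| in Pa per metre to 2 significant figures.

Coriolis parameter at 68°S:
f = 2Ω sin φ = 2 × 7.29×10⁻⁵ × sin 68° = 1.35×10⁻⁴ s⁻¹
Geostrophic balance rearranged: |∂P/∂n| = f ρ V_g
|∂P/∂n| = 1.35×10⁻⁴ × 0.719 × 57.0 = 5.54×10⁻³ Pa/m

5.5×10⁻³ Pa/m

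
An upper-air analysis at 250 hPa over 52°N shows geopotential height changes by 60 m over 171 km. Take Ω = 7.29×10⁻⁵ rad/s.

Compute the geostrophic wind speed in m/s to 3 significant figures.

30.0 m/s

Coriolis parameter at 52°N:
f = 2Ω sin φ = 2 × 7.29×10⁻⁵ × sin 52° = 1.15×10⁻⁴ s⁻¹
Height gradient: |∂Z/∂n| = 60 m / 171000 m = 3.51×10⁻⁴
On a pressure surface, geostrophic balance gives V_g = (g/f)|∂Z/∂n|:
V_g = 9.81 × 3.51×10⁻⁴ / 1.15×10⁻⁴ = 30.0 m/s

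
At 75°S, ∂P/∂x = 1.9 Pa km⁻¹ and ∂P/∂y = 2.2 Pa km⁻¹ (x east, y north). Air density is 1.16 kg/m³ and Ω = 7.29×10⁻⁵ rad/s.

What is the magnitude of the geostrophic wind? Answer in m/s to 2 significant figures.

Coriolis parameter at 75°S:
f = 2Ω sin φ = 2 × 7.29×10⁻⁵ × sin 75° = 1.41×10⁻⁴ s⁻¹
In the Southern Hemisphere f is negative: f = −1.41×10⁻⁴ s⁻¹.
Component geostrophic relations (x east, y north):
u_g = −(1/(fρ)) ∂P/∂y,  v_g = (1/(fρ)) ∂P/∂x
u_g = −(2.2×10⁻³)/(−1.41×10⁻⁴ × 1.16) = 13.5 m/s;  v_g = (1.9×10⁻³)/(−1.41×10⁻⁴ × 1.16) = −11.6 m/s
|V_g| = √(u_g² + v_g²) = 17.8 m/s

18 m/s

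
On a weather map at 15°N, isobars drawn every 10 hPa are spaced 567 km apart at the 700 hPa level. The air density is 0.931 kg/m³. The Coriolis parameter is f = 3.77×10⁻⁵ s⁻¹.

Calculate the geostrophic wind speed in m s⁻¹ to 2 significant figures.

Pressure gradient: |∂P/∂n| = 1000 Pa / 567000 m = 1.76×10⁻³ Pa/m
Geostrophic balance (pressure-gradient force = Coriolis force):
V_g = (1/(fρ)) |∂P/∂n| = 1.76×10⁻³ / (3.77×10⁻⁵ × 0.931) = 50.2 m/s

50 m s⁻¹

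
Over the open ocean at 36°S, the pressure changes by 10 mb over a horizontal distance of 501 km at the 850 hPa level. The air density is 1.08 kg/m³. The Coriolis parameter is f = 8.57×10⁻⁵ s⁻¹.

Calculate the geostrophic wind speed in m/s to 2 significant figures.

Pressure gradient: |∂P/∂n| = 1000 Pa / 501000 m = 2.00×10⁻³ Pa/m
Geostrophic balance (pressure-gradient force = Coriolis force):
V_g = (1/(fρ)) |∂P/∂n| = 2.00×10⁻³ / (8.57×10⁻⁵ × 1.08) = 21.6 m/s

22 m/s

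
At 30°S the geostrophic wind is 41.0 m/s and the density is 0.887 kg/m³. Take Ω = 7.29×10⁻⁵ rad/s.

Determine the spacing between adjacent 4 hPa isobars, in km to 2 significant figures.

150 km

Coriolis parameter at 30°S:
f = 2Ω sin φ = 2 × 7.29×10⁻⁵ × sin 30° = 7.29×10⁻⁵ s⁻¹
Geostrophic balance rearranged: |∂P/∂n| = f ρ V_g
|∂P/∂n| = 7.29×10⁻⁵ × 0.887 × 41.0 = 2.65×10⁻³ Pa/m
Isobar spacing: Δn = ΔP/|∂P/∂n| = 400 Pa / 2.65×10⁻³ Pa/m = 150878 m ≈ 150 km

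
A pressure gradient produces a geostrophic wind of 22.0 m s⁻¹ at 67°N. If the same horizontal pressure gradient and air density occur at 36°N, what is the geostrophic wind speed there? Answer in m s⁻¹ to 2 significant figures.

With the same pressure gradient and density, V_g ∝ 1/f ∝ 1/sin φ.
V₂ = V₁ · sin φ₁ / sin φ₂ = 22.0 × sin 67° / sin 36°
V₂ = 22.0 × 0.9205/0.5878 = 34 m s⁻¹

34 m s⁻¹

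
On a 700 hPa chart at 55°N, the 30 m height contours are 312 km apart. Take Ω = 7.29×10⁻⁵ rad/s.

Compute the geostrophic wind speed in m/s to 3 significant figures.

Coriolis parameter at 55°N:
f = 2Ω sin φ = 2 × 7.29×10⁻⁵ × sin 55° = 1.19×10⁻⁴ s⁻¹
Height gradient: |∂Z/∂n| = 30 m / 312000 m = 9.62×10⁻⁵
On a pressure surface, geostrophic balance gives V_g = (g/f)|∂Z/∂n|:
V_g = 9.81 × 9.62×10⁻⁵ / 1.19×10⁻⁴ = 7.90 m/s

7.90 m/s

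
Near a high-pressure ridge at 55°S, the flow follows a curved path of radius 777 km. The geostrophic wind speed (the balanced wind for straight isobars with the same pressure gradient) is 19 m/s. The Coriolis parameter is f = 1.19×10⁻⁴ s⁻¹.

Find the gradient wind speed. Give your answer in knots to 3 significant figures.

Around a high, pressure-gradient force acts outward with centrifugal, so Coriolis balances both:
fV = (1/ρ)|∂P/∂n| + V²/R  →  V² − fR·V + fR·V_g = 0
With fR = 1.19×10⁻⁴ × 777×10³ m = 92.5 m/s:
V = [fR − √((fR)² − 4 fR V_g)]/2 = [92.5 − √(92.5² − 4×92.5×19)]/2 = 26.7 m/s
Supergeostrophic (V > V_g = 19 m/s), as expected around a high.
Converting: 26.7 m/s × 1.944 = 51.9 knots

51.9 knots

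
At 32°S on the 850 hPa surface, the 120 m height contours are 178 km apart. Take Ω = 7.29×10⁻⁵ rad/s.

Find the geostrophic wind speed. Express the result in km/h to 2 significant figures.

Coriolis parameter at 32°S:
f = 2Ω sin φ = 2 × 7.29×10⁻⁵ × sin 32° = 7.73×10⁻⁵ s⁻¹
Height gradient: |∂Z/∂n| = 120 m / 178000 m = 6.74×10⁻⁴
On a pressure surface, geostrophic balance gives V_g = (g/f)|∂Z/∂n|:
V_g = 9.81 × 6.74×10⁻⁴ / 7.73×10⁻⁵ = 85.6 m/s
Converting: 85.6 m/s × 3.6 = 310 km/h

310 km/h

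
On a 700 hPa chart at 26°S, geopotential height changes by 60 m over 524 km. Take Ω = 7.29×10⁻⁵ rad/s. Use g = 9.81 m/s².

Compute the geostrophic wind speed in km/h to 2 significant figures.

Coriolis parameter at 26°S:
f = 2Ω sin φ = 2 × 7.29×10⁻⁵ × sin 26° = 6.39×10⁻⁵ s⁻¹
Height gradient: |∂Z/∂n| = 60 m / 524000 m = 1.15×10⁻⁴
On a pressure surface, geostrophic balance gives V_g = (g/f)|∂Z/∂n|:
V_g = 9.81 × 1.15×10⁻⁴ / 6.39×10⁻⁵ = 17.6 m/s
Converting: 17.6 m/s × 3.6 = 63 km/h

63 km/h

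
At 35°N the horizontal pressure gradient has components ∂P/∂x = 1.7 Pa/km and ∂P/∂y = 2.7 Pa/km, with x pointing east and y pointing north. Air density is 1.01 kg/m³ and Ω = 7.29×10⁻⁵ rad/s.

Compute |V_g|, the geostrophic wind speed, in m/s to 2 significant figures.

Coriolis parameter at 35°N:
f = 2Ω sin φ = 2 × 7.29×10⁻⁵ × sin 35° = 8.36×10⁻⁵ s⁻¹
Component geostrophic relations (x east, y north):
u_g = −(1/(fρ)) ∂P/∂y,  v_g = (1/(fρ)) ∂P/∂x
u_g = −(2.7×10⁻³)/(8.36×10⁻⁵ × 1.01) = −32.0 m/s;  v_g = (1.7×10⁻³)/(8.36×10⁻⁵ × 1.01) = 20.1 m/s
|V_g| = √(u_g² + v_g²) = 37.8 m/s

38 m/s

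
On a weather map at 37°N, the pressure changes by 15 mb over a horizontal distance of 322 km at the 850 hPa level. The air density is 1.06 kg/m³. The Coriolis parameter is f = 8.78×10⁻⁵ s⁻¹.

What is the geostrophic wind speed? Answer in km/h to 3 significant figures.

Pressure gradient: |∂P/∂n| = 1500 Pa / 322000 m = 4.66×10⁻³ Pa/m
Geostrophic balance (pressure-gradient force = Coriolis force):
V_g = (1/(fρ)) |∂P/∂n| = 4.66×10⁻³ / (8.78×10⁻⁵ × 1.06) = 50.1 m/s
Converting: 50.1 m/s × 3.6 = 180 km/h

180 km/h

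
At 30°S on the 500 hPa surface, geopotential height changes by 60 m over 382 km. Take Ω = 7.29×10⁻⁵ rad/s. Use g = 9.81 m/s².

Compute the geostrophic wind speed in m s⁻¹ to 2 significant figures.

21 m s⁻¹

Coriolis parameter at 30°S:
f = 2Ω sin φ = 2 × 7.29×10⁻⁵ × sin 30° = 7.29×10⁻⁵ s⁻¹
Height gradient: |∂Z/∂n| = 60 m / 382000 m = 1.57×10⁻⁴
On a pressure surface, geostrophic balance gives V_g = (g/f)|∂Z/∂n|:
V_g = 9.81 × 1.57×10⁻⁴ / 7.29×10⁻⁵ = 21.1 m/s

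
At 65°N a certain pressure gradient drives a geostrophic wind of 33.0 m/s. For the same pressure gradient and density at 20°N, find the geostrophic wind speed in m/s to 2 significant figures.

87 m/s

With the same pressure gradient and density, V_g ∝ 1/f ∝ 1/sin φ.
V₂ = V₁ · sin φ₁ / sin φ₂ = 33.0 × sin 65° / sin 20°
V₂ = 33.0 × 0.9063/0.3420 = 87 m/s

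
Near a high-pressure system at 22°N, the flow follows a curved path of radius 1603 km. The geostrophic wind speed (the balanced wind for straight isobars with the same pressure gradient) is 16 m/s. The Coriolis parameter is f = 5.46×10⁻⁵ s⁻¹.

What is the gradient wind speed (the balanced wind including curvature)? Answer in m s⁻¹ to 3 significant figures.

21.1 m s⁻¹

Around a high, pressure-gradient force acts outward with centrifugal, so Coriolis balances both:
fV = (1/ρ)|∂P/∂n| + V²/R  →  V² − fR·V + fR·V_g = 0
With fR = 5.46×10⁻⁵ × 1603×10³ m = 87.5 m/s:
V = [fR − √((fR)² − 4 fR V_g)]/2 = [87.5 − √(87.5² − 4×87.5×16)]/2 = 21.1 m/s
Supergeostrophic (V > V_g = 16 m/s), as expected around a high.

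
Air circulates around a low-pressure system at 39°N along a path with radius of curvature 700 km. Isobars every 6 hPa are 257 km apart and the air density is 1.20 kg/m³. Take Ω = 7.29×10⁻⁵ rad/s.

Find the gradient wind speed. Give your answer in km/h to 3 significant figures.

60.5 km/h

Coriolis parameter at 39°N:
f = 2Ω sin φ = 2 × 7.29×10⁻⁵ × sin 39° = 9.18×10⁻⁵ s⁻¹
Pressure gradient: |∂P/∂n| = 600 Pa / 257000 m = 2.33×10⁻³ Pa/m
Geostrophic speed: V_g = |∂P/∂n|/(fρ) = 2.33×10⁻³/(9.18×10⁻⁵ × 1.20) = 21.2 m/s
Around a low, centrifugal force acts outward with Coriolis, so pressure-gradient force balances both:
(1/ρ)|∂P/∂n| = fV + V²/R  →  V² + fR·V − fR·V_g = 0
With fR = 9.18×10⁻⁵ × 700×10³ m = 64.2 m/s:
V = [−fR + √((fR)² + 4 fR V_g)]/2 = [−64.2 + √(64.2² + 4×64.2×21.2)]/2 = 16.8 m/s
Subgeostrophic (V < V_g = 21.2 m/s), as expected around a low.
Converting: 16.8 m/s × 3.6 = 60.5 km/h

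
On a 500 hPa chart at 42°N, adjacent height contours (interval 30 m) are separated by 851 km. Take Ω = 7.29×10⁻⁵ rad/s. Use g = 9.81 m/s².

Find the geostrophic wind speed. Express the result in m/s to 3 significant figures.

Coriolis parameter at 42°N:
f = 2Ω sin φ = 2 × 7.29×10⁻⁵ × sin 42° = 9.76×10⁻⁵ s⁻¹
Height gradient: |∂Z/∂n| = 30 m / 851000 m = 3.53×10⁻⁵
On a pressure surface, geostrophic balance gives V_g = (g/f)|∂Z/∂n|:
V_g = 9.81 × 3.53×10⁻⁵ / 9.76×10⁻⁵ = 3.54 m/s

3.54 m/s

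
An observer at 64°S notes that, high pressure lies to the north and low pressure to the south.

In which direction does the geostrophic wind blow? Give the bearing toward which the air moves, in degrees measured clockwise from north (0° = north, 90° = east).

The pressure-gradient force points toward the south (bearing 180°).
Geostrophic balance: in the Southern Hemisphere the Coriolis force deflects motion to the left, so the geostrophic wind blows 90° to the left of the pressure-gradient force (low pressure on the right).
Rotating 180° by 90° counterclockwise gives 090° — the wind blows toward the east.

090°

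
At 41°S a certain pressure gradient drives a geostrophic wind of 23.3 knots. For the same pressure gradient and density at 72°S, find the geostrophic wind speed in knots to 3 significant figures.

16.1 knots

With the same pressure gradient and density, V_g ∝ 1/f ∝ 1/sin φ.
V₂ = V₁ · sin φ₁ / sin φ₂ = 23.3 × sin 41° / sin 72°
V₂ = 23.3 × 0.6561/0.9511 = 16.1 knots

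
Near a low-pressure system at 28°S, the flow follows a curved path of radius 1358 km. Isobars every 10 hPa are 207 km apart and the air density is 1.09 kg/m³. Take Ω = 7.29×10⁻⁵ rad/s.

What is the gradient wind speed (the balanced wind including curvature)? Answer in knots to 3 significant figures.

85.5 knots

Coriolis parameter at 28°S:
f = 2Ω sin φ = 2 × 7.29×10⁻⁵ × sin 28° = 6.84×10⁻⁵ s⁻¹
Pressure gradient: |∂P/∂n| = 1000 Pa / 207000 m = 4.83×10⁻³ Pa/m
Geostrophic speed: V_g = |∂P/∂n|/(fρ) = 4.83×10⁻³/(6.84×10⁻⁵ × 1.09) = 64.7 m/s
Around a low, centrifugal force acts outward with Coriolis, so pressure-gradient force balances both:
(1/ρ)|∂P/∂n| = fV + V²/R  →  V² + fR·V − fR·V_g = 0
With fR = 6.84×10⁻⁵ × 1358×10³ m = 93.0 m/s:
V = [−fR + √((fR)² + 4 fR V_g)]/2 = [−93.0 + √(93.0² + 4×93.0×64.7)]/2 = 44 m/s
Subgeostrophic (V < V_g = 64.7 m/s), as expected around a low.
Converting: 44 m/s × 1.944 = 85.5 knots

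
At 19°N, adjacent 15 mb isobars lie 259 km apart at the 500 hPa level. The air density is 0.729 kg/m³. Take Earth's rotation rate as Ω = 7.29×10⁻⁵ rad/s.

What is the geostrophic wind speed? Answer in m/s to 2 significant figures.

Coriolis parameter at 19°N:
f = 2Ω sin φ = 2 × 7.29×10⁻⁵ × sin 19° = 4.75×10⁻⁵ s⁻¹
Pressure gradient: |∂P/∂n| = 1500 Pa / 259000 m = 5.79×10⁻³ Pa/m
Geostrophic balance (pressure-gradient force = Coriolis force):
V_g = (1/(fρ)) |∂P/∂n| = 5.79×10⁻³ / (4.75×10⁻⁵ × 0.729) = 167 m/s

170 m/s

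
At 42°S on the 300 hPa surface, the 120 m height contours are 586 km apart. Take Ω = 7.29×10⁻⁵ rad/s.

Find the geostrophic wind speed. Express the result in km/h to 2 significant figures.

Coriolis parameter at 42°S:
f = 2Ω sin φ = 2 × 7.29×10⁻⁵ × sin 42° = 9.76×10⁻⁵ s⁻¹
Height gradient: |∂Z/∂n| = 120 m / 586000 m = 2.05×10⁻⁴
On a pressure surface, geostrophic balance gives V_g = (g/f)|∂Z/∂n|:
V_g = 9.81 × 2.05×10⁻⁴ / 9.76×10⁻⁵ = 20.6 m/s
Converting: 20.6 m/s × 3.6 = 74 km/h

74 km/h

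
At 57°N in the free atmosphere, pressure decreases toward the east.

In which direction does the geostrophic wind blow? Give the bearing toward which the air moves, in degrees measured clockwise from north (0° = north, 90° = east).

The pressure-gradient force points toward the east (bearing 090°).
Geostrophic balance: in the Northern Hemisphere the Coriolis force deflects motion to the right, so the geostrophic wind blows 90° to the right of the pressure-gradient force (low pressure on the left).
Rotating 090° by 90° clockwise gives 180° — the wind blows toward the south.

180°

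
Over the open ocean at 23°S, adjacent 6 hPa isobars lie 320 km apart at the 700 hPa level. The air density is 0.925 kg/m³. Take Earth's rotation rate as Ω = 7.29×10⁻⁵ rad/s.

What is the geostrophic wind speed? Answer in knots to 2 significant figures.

69 knots

Coriolis parameter at 23°S:
f = 2Ω sin φ = 2 × 7.29×10⁻⁵ × sin 23° = 5.70×10⁻⁵ s⁻¹
Pressure gradient: |∂P/∂n| = 600 Pa / 320000 m = 1.88×10⁻³ Pa/m
Geostrophic balance (pressure-gradient force = Coriolis force):
V_g = (1/(fρ)) |∂P/∂n| = 1.88×10⁻³ / (5.70×10⁻⁵ × 0.925) = 35.6 m/s
Converting: 35.6 m/s × 1.944 = 69 knots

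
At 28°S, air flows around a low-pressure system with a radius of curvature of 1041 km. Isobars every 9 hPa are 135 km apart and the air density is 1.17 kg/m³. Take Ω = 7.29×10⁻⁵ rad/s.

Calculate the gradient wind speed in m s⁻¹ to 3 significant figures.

Coriolis parameter at 28°S:
f = 2Ω sin φ = 2 × 7.29×10⁻⁵ × sin 28° = 6.84×10⁻⁵ s⁻¹
Pressure gradient: |∂P/∂n| = 900 Pa / 135000 m = 6.67×10⁻³ Pa/m
Geostrophic speed: V_g = |∂P/∂n|/(fρ) = 6.67×10⁻³/(6.84×10⁻⁵ × 1.17) = 83.2 m/s
Around a low, centrifugal force acts outward with Coriolis, so pressure-gradient force balances both:
(1/ρ)|∂P/∂n| = fV + V²/R  →  V² + fR·V − fR·V_g = 0
With fR = 6.84×10⁻⁵ × 1041×10³ m = 71.3 m/s:
V = [−fR + √((fR)² + 4 fR V_g)]/2 = [−71.3 + √(71.3² + 4×71.3×83.2)]/2 = 49.2 m/s
Subgeostrophic (V < V_g = 83.2 m/s), as expected around a low.

49.2 m s⁻¹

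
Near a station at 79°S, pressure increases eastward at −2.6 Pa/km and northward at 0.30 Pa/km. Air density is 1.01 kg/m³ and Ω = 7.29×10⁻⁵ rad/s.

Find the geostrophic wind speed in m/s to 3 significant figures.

18.1 m/s

Coriolis parameter at 79°S:
f = 2Ω sin φ = 2 × 7.29×10⁻⁵ × sin 79° = 1.43×10⁻⁴ s⁻¹
In the Southern Hemisphere f is negative: f = −1.43×10⁻⁴ s⁻¹.
Component geostrophic relations (x east, y north):
u_g = −(1/(fρ)) ∂P/∂y,  v_g = (1/(fρ)) ∂P/∂x
u_g = −(0.30×10⁻³)/(−1.43×10⁻⁴ × 1.01) = 2.08 m/s;  v_g = (−2.6×10⁻³)/(−1.43×10⁻⁴ × 1.01) = 18.0 m/s
|V_g| = √(u_g² + v_g²) = 18.1 m/s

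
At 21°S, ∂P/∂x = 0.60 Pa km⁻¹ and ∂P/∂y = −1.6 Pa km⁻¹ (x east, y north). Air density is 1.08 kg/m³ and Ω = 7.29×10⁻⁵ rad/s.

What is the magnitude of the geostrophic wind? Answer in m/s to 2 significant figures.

Coriolis parameter at 21°S:
f = 2Ω sin φ = 2 × 7.29×10⁻⁵ × sin 21° = 5.23×10⁻⁵ s⁻¹
In the Southern Hemisphere f is negative: f = −5.23×10⁻⁵ s⁻¹.
Component geostrophic relations (x east, y north):
u_g = −(1/(fρ)) ∂P/∂y,  v_g = (1/(fρ)) ∂P/∂x
u_g = −(−1.6×10⁻³)/(−5.23×10⁻⁵ × 1.08) = −28.4 m/s;  v_g = (0.60×10⁻³)/(−5.23×10⁻⁵ × 1.08) = −10.6 m/s
|V_g| = √(u_g² + v_g²) = 30.3 m/s

30 m/s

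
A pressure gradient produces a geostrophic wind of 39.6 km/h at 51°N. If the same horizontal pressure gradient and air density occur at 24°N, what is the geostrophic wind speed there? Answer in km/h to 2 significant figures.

With the same pressure gradient and density, V_g ∝ 1/f ∝ 1/sin φ.
V₂ = V₁ · sin φ₁ / sin φ₂ = 39.6 × sin 51° / sin 24°
V₂ = 39.6 × 0.7771/0.4067 = 76 km/h

76 km/h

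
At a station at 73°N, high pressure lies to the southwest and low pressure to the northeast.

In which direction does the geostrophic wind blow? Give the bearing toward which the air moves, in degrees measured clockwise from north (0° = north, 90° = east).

The pressure-gradient force points toward the northeast (bearing 045°).
Geostrophic balance: in the Northern Hemisphere the Coriolis force deflects motion to the right, so the geostrophic wind blows 90° to the right of the pressure-gradient force (low pressure on the left).
Rotating 045° by 90° clockwise gives 135° — the wind blows toward the southeast.

135°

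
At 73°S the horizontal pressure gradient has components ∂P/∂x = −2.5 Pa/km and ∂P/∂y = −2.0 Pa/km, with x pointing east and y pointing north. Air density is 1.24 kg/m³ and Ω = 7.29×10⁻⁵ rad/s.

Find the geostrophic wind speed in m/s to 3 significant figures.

Coriolis parameter at 73°S:
f = 2Ω sin φ = 2 × 7.29×10⁻⁵ × sin 73° = 1.39×10⁻⁴ s⁻¹
In the Southern Hemisphere f is negative: f = −1.39×10⁻⁴ s⁻¹.
Component geostrophic relations (x east, y north):
u_g = −(1/(fρ)) ∂P/∂y,  v_g = (1/(fρ)) ∂P/∂x
u_g = −(−2.0×10⁻³)/(−1.39×10⁻⁴ × 1.24) = −11.6 m/s;  v_g = (−2.5×10⁻³)/(−1.39×10⁻⁴ × 1.24) = 14.5 m/s
|V_g| = √(u_g² + v_g²) = 18.5 m/s

18.5 m/s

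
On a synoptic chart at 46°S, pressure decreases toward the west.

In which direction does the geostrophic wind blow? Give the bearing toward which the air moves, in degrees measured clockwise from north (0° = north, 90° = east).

The pressure-gradient force points toward the west (bearing 270°).
Geostrophic balance: in the Southern Hemisphere the Coriolis force deflects motion to the left, so the geostrophic wind blows 90° to the left of the pressure-gradient force (low pressure on the right).
Rotating 270° by 90° counterclockwise gives 180° — the wind blows toward the south.

180°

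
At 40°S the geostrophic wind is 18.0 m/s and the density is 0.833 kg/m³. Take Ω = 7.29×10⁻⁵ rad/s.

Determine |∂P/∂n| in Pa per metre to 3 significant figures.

1.41×10⁻³ Pa/m

Coriolis parameter at 40°S:
f = 2Ω sin φ = 2 × 7.29×10⁻⁵ × sin 40° = 9.37×10⁻⁵ s⁻¹
Geostrophic balance rearranged: |∂P/∂n| = f ρ V_g
|∂P/∂n| = 9.37×10⁻⁵ × 0.833 × 18.0 = 1.41×10⁻³ Pa/m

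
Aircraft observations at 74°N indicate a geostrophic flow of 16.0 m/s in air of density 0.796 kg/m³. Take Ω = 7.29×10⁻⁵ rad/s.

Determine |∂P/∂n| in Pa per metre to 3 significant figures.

Coriolis parameter at 74°N:
f = 2Ω sin φ = 2 × 7.29×10⁻⁵ × sin 74° = 1.40×10⁻⁴ s⁻¹
Geostrophic balance rearranged: |∂P/∂n| = f ρ V_g
|∂P/∂n| = 1.40×10⁻⁴ × 0.796 × 16.0 = 1.78×10⁻³ Pa/m

1.78×10⁻³ Pa/m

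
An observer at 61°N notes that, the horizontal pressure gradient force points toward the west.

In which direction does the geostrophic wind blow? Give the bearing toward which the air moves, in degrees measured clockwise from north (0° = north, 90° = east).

The pressure-gradient force points toward the west (bearing 270°).
Geostrophic balance: in the Northern Hemisphere the Coriolis force deflects motion to the right, so the geostrophic wind blows 90° to the right of the pressure-gradient force (low pressure on the left).
Rotating 270° by 90° clockwise gives 000° — the wind blows toward the north.

000°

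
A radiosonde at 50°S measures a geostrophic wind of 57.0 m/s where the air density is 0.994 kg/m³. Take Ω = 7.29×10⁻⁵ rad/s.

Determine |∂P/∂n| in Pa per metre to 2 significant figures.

Coriolis parameter at 50°S:
f = 2Ω sin φ = 2 × 7.29×10⁻⁵ × sin 50° = 1.12×10⁻⁴ s⁻¹
Geostrophic balance rearranged: |∂P/∂n| = f ρ V_g
|∂P/∂n| = 1.12×10⁻⁴ × 0.994 × 57.0 = 6.33×10⁻³ Pa/m

6.3×10⁻³ Pa/m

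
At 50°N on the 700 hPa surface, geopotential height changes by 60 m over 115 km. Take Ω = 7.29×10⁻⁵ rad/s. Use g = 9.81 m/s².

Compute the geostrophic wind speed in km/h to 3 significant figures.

Coriolis parameter at 50°N:
f = 2Ω sin φ = 2 × 7.29×10⁻⁵ × sin 50° = 1.12×10⁻⁴ s⁻¹
Height gradient: |∂Z/∂n| = 60 m / 115000 m = 5.22×10⁻⁴
On a pressure surface, geostrophic balance gives V_g = (g/f)|∂Z/∂n|:
V_g = 9.81 × 5.22×10⁻⁴ / 1.12×10⁻⁴ = 45.8 m/s
Converting: 45.8 m/s × 3.6 = 165 km/h

165 km/h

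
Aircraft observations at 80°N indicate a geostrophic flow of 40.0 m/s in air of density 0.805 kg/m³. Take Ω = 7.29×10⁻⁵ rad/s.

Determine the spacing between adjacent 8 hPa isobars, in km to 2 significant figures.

Coriolis parameter at 80°N:
f = 2Ω sin φ = 2 × 7.29×10⁻⁵ × sin 80° = 1.44×10⁻⁴ s⁻¹
Geostrophic balance rearranged: |∂P/∂n| = f ρ V_g
|∂P/∂n| = 1.44×10⁻⁴ × 0.805 × 40.0 = 4.62×10⁻³ Pa/m
Isobar spacing: Δn = ΔP/|∂P/∂n| = 800 Pa / 4.62×10⁻³ Pa/m = 173031 m ≈ 170 km

170 km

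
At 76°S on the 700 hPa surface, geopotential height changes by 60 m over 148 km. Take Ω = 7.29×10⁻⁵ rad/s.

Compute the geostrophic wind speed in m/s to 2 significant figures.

28 m/s

Coriolis parameter at 76°S:
f = 2Ω sin φ = 2 × 7.29×10⁻⁵ × sin 76° = 1.41×10⁻⁴ s⁻¹
Height gradient: |∂Z/∂n| = 60 m / 148000 m = 4.05×10⁻⁴
On a pressure surface, geostrophic balance gives V_g = (g/f)|∂Z/∂n|:
V_g = 9.81 × 4.05×10⁻⁴ / 1.41×10⁻⁴ = 28.1 m/s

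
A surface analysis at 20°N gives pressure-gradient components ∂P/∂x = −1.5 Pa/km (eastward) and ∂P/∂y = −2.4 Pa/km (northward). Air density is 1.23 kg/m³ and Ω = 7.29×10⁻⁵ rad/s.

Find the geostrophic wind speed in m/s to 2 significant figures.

46 m/s

Coriolis parameter at 20°N:
f = 2Ω sin φ = 2 × 7.29×10⁻⁵ × sin 20° = 4.99×10⁻⁵ s⁻¹
Component geostrophic relations (x east, y north):
u_g = −(1/(fρ)) ∂P/∂y,  v_g = (1/(fρ)) ∂P/∂x
u_g = −(−2.4×10⁻³)/(4.99×10⁻⁵ × 1.23) = 39.1 m/s;  v_g = (−1.5×10⁻³)/(4.99×10⁻⁵ × 1.23) = −24.5 m/s
|V_g| = √(u_g² + v_g²) = 46.1 m/s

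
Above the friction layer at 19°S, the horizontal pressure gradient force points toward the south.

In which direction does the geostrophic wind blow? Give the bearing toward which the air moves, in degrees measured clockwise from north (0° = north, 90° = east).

090°

The pressure-gradient force points toward the south (bearing 180°).
Geostrophic balance: in the Southern Hemisphere the Coriolis force deflects motion to the left, so the geostrophic wind blows 90° to the left of the pressure-gradient force (low pressure on the right).
Rotating 180° by 90° counterclockwise gives 090° — the wind blows toward the east.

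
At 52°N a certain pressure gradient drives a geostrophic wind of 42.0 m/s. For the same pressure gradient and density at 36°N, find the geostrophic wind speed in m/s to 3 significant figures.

56.3 m/s

With the same pressure gradient and density, V_g ∝ 1/f ∝ 1/sin φ.
V₂ = V₁ · sin φ₁ / sin φ₂ = 42.0 × sin 52° / sin 36°
V₂ = 42.0 × 0.7880/0.5878 = 56.3 m/s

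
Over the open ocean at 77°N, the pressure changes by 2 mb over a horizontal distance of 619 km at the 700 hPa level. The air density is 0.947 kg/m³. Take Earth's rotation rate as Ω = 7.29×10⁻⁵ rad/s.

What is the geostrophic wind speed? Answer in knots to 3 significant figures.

4.67 knots

Coriolis parameter at 77°N:
f = 2Ω sin φ = 2 × 7.29×10⁻⁵ × sin 77° = 1.42×10⁻⁴ s⁻¹
Pressure gradient: |∂P/∂n| = 200 Pa / 619000 m = 3.23×10⁻⁴ Pa/m
Geostrophic balance (pressure-gradient force = Coriolis force):
V_g = (1/(fρ)) |∂P/∂n| = 3.23×10⁻⁴ / (1.42×10⁻⁴ × 0.947) = 2.40 m/s
Converting: 2.40 m/s × 1.944 = 4.67 knots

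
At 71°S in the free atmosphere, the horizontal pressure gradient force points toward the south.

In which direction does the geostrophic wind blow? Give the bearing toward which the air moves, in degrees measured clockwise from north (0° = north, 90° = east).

The pressure-gradient force points toward the south (bearing 180°).
Geostrophic balance: in the Southern Hemisphere the Coriolis force deflects motion to the left, so the geostrophic wind blows 90° to the left of the pressure-gradient force (low pressure on the right).
Rotating 180° by 90° counterclockwise gives 090° — the wind blows toward the east.

090°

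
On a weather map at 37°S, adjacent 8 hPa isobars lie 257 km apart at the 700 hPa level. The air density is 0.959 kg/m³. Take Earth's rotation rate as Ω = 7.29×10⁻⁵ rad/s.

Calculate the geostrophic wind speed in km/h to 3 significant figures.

133 km/h

Coriolis parameter at 37°S:
f = 2Ω sin φ = 2 × 7.29×10⁻⁵ × sin 37° = 8.77×10⁻⁵ s⁻¹
Pressure gradient: |∂P/∂n| = 800 Pa / 257000 m = 3.11×10⁻³ Pa/m
Geostrophic balance (pressure-gradient force = Coriolis force):
V_g = (1/(fρ)) |∂P/∂n| = 3.11×10⁻³ / (8.77×10⁻⁵ × 0.959) = 37.0 m/s
Converting: 37.0 m/s × 3.6 = 133 km/h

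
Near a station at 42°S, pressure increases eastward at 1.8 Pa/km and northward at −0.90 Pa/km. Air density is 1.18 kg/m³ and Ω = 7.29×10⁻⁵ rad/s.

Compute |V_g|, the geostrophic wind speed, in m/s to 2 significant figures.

17 m/s

Coriolis parameter at 42°S:
f = 2Ω sin φ = 2 × 7.29×10⁻⁵ × sin 42° = 9.76×10⁻⁵ s⁻¹
In the Southern Hemisphere f is negative: f = −9.76×10⁻⁵ s⁻¹.
Component geostrophic relations (x east, y north):
u_g = −(1/(fρ)) ∂P/∂y,  v_g = (1/(fρ)) ∂P/∂x
u_g = −(−0.90×10⁻³)/(−9.76×10⁻⁵ × 1.18) = −7.82 m/s;  v_g = (1.8×10⁻³)/(−9.76×10⁻⁵ × 1.18) = −15.6 m/s
|V_g| = √(u_g² + v_g²) = 17.5 m/s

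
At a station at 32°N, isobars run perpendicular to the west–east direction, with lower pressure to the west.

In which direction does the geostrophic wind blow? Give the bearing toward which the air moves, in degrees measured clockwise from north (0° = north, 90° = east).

The pressure-gradient force points toward the west (bearing 270°).
Geostrophic balance: in the Northern Hemisphere the Coriolis force deflects motion to the right, so the geostrophic wind blows 90° to the right of the pressure-gradient force (low pressure on the left).
Rotating 270° by 90° clockwise gives 000° — the wind blows toward the north.

000°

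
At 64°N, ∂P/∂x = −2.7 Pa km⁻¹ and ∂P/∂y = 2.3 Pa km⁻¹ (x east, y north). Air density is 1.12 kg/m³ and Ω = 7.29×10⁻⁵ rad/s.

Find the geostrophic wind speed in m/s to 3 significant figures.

24.2 m/s

Coriolis parameter at 64°N:
f = 2Ω sin φ = 2 × 7.29×10⁻⁵ × sin 64° = 1.31×10⁻⁴ s⁻¹
Component geostrophic relations (x east, y north):
u_g = −(1/(fρ)) ∂P/∂y,  v_g = (1/(fρ)) ∂P/∂x
u_g = −(2.3×10⁻³)/(1.31×10⁻⁴ × 1.12) = −15.7 m/s;  v_g = (−2.7×10⁻³)/(1.31×10⁻⁴ × 1.12) = −18.4 m/s
|V_g| = √(u_g² + v_g²) = 24.2 m/s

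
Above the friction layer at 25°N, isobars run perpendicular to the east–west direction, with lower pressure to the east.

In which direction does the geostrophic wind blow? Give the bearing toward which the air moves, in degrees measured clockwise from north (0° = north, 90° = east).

180°

The pressure-gradient force points toward the east (bearing 090°).
Geostrophic balance: in the Northern Hemisphere the Coriolis force deflects motion to the right, so the geostrophic wind blows 90° to the right of the pressure-gradient force (low pressure on the left).
Rotating 090° by 90° clockwise gives 180° — the wind blows toward the south.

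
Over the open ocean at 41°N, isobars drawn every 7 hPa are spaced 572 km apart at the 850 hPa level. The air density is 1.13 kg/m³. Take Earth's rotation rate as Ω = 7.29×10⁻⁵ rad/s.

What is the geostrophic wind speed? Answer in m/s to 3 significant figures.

11.3 m/s

Coriolis parameter at 41°N:
f = 2Ω sin φ = 2 × 7.29×10⁻⁵ × sin 41° = 9.57×10⁻⁵ s⁻¹
Pressure gradient: |∂P/∂n| = 700 Pa / 572000 m = 1.22×10⁻³ Pa/m
Geostrophic balance (pressure-gradient force = Coriolis force):
V_g = (1/(fρ)) |∂P/∂n| = 1.22×10⁻³ / (9.57×10⁻⁵ × 1.13) = 11.3 m/s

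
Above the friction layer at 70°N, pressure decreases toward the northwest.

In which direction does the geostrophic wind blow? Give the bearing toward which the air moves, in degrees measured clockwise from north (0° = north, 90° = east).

045°

The pressure-gradient force points toward the northwest (bearing 315°).
Geostrophic balance: in the Northern Hemisphere the Coriolis force deflects motion to the right, so the geostrophic wind blows 90° to the right of the pressure-gradient force (low pressure on the left).
Rotating 315° by 90° clockwise gives 045° — the wind blows toward the northeast.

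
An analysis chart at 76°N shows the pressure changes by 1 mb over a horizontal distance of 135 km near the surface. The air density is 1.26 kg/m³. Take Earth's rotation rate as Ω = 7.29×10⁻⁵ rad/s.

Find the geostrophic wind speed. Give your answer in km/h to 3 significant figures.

Coriolis parameter at 76°N:
f = 2Ω sin φ = 2 × 7.29×10⁻⁵ × sin 76° = 1.41×10⁻⁴ s⁻¹
Pressure gradient: |∂P/∂n| = 100 Pa / 135000 m = 7.41×10⁻⁴ Pa/m
Geostrophic balance (pressure-gradient force = Coriolis force):
V_g = (1/(fρ)) |∂P/∂n| = 7.41×10⁻⁴ / (1.41×10⁻⁴ × 1.26) = 4.16 m/s
Converting: 4.16 m/s × 3.6 = 15.0 km/h

15.0 km/h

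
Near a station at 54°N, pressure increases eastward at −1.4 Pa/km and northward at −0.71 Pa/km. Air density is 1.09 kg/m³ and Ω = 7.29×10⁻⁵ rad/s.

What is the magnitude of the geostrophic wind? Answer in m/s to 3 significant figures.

12.2 m/s

Coriolis parameter at 54°N:
f = 2Ω sin φ = 2 × 7.29×10⁻⁵ × sin 54° = 1.18×10⁻⁴ s⁻¹
Component geostrophic relations (x east, y north):
u_g = −(1/(fρ)) ∂P/∂y,  v_g = (1/(fρ)) ∂P/∂x
u_g = −(−0.71×10⁻³)/(1.18×10⁻⁴ × 1.09) = 5.52 m/s;  v_g = (−1.4×10⁻³)/(1.18×10⁻⁴ × 1.09) = −10.9 m/s
|V_g| = √(u_g² + v_g²) = 12.2 m/s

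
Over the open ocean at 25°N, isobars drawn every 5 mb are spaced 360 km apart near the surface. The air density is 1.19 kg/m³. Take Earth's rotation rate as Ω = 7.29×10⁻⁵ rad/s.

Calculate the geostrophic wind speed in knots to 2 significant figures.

Coriolis parameter at 25°N:
f = 2Ω sin φ = 2 × 7.29×10⁻⁵ × sin 25° = 6.16×10⁻⁵ s⁻¹
Pressure gradient: |∂P/∂n| = 500 Pa / 360000 m = 1.39×10⁻³ Pa/m
Geostrophic balance (pressure-gradient force = Coriolis force):
V_g = (1/(fρ)) |∂P/∂n| = 1.39×10⁻³ / (6.16×10⁻⁵ × 1.19) = 18.9 m/s
Converting: 18.9 m/s × 1.944 = 37 knots

37 knots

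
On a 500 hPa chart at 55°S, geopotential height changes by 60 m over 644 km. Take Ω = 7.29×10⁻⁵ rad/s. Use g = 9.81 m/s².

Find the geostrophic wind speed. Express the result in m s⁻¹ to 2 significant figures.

Coriolis parameter at 55°S:
f = 2Ω sin φ = 2 × 7.29×10⁻⁵ × sin 55° = 1.19×10⁻⁴ s⁻¹
Height gradient: |∂Z/∂n| = 60 m / 644000 m = 9.32×10⁻⁵
On a pressure surface, geostrophic balance gives V_g = (g/f)|∂Z/∂n|:
V_g = 9.81 × 9.32×10⁻⁵ / 1.19×10⁻⁴ = 7.65 m/s

7.7 m s⁻¹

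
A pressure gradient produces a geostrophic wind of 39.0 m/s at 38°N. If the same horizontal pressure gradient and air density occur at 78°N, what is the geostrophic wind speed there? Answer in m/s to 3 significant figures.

24.5 m/s

With the same pressure gradient and density, V_g ∝ 1/f ∝ 1/sin φ.
V₂ = V₁ · sin φ₁ / sin φ₂ = 39.0 × sin 38° / sin 78°
V₂ = 39.0 × 0.6157/0.9781 = 24.5 m/s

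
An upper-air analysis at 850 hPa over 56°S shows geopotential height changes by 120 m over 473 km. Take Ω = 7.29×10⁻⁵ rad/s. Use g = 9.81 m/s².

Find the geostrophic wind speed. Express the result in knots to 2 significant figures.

40 knots

Coriolis parameter at 56°S:
f = 2Ω sin φ = 2 × 7.29×10⁻⁵ × sin 56° = 1.21×10⁻⁴ s⁻¹
Height gradient: |∂Z/∂n| = 120 m / 473000 m = 2.54×10⁻⁴
On a pressure surface, geostrophic balance gives V_g = (g/f)|∂Z/∂n|:
V_g = 9.81 × 2.54×10⁻⁴ / 1.21×10⁻⁴ = 20.6 m/s
Converting: 20.6 m/s × 1.944 = 40 knots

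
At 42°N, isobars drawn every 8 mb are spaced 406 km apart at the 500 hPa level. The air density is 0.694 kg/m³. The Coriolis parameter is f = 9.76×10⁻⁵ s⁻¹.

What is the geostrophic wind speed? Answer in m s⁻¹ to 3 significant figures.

Pressure gradient: |∂P/∂n| = 800 Pa / 406000 m = 1.97×10⁻³ Pa/m
Geostrophic balance (pressure-gradient force = Coriolis force):
V_g = (1/(fρ)) |∂P/∂n| = 1.97×10⁻³ / (9.76×10⁻⁵ × 0.694) = 29.1 m/s

29.1 m s⁻¹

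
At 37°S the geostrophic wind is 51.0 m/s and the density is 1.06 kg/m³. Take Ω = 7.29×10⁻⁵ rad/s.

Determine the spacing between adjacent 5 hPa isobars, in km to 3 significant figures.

Coriolis parameter at 37°S:
f = 2Ω sin φ = 2 × 7.29×10⁻⁵ × sin 37° = 8.77×10⁻⁵ s⁻¹
Geostrophic balance rearranged: |∂P/∂n| = f ρ V_g
|∂P/∂n| = 8.77×10⁻⁵ × 1.06 × 51.0 = 4.74×10⁻³ Pa/m
Isobar spacing: Δn = ΔP/|∂P/∂n| = 500 Pa / 4.74×10⁻³ Pa/m = 105408 m ≈ 105 km

105 km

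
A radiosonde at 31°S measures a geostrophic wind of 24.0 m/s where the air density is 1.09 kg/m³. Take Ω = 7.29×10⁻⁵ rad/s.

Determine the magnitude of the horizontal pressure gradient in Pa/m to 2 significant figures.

Coriolis parameter at 31°S:
f = 2Ω sin φ = 2 × 7.29×10⁻⁵ × sin 31° = 7.51×10⁻⁵ s⁻¹
Geostrophic balance rearranged: |∂P/∂n| = f ρ V_g
|∂P/∂n| = 7.51×10⁻⁵ × 1.09 × 24.0 = 1.96×10⁻³ Pa/m

2.0×10⁻³ Pa/m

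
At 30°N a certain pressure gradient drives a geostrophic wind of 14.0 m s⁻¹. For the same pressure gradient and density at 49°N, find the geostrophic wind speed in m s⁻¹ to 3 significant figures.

With the same pressure gradient and density, V_g ∝ 1/f ∝ 1/sin φ.
V₂ = V₁ · sin φ₁ / sin φ₂ = 14.0 × sin 30° / sin 49°
V₂ = 14.0 × 0.5000/0.7547 = 9.28 m s⁻¹

9.28 m s⁻¹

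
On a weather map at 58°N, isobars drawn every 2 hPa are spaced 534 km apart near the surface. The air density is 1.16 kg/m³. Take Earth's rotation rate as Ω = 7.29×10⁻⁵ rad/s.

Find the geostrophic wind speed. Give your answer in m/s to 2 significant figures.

2.6 m/s

Coriolis parameter at 58°N:
f = 2Ω sin φ = 2 × 7.29×10⁻⁵ × sin 58° = 1.24×10⁻⁴ s⁻¹
Pressure gradient: |∂P/∂n| = 200 Pa / 534000 m = 3.75×10⁻⁴ Pa/m
Geostrophic balance (pressure-gradient force = Coriolis force):
V_g = (1/(fρ)) |∂P/∂n| = 3.75×10⁻⁴ / (1.24×10⁻⁴ × 1.16) = 2.61 m/s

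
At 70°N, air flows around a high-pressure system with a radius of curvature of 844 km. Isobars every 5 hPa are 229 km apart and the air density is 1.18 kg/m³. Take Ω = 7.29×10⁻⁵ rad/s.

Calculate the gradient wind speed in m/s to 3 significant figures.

Coriolis parameter at 70°N:
f = 2Ω sin φ = 2 × 7.29×10⁻⁵ × sin 70° = 1.37×10⁻⁴ s⁻¹
Pressure gradient: |∂P/∂n| = 500 Pa / 229000 m = 2.18×10⁻³ Pa/m
Geostrophic speed: V_g = |∂P/∂n|/(fρ) = 2.18×10⁻³/(1.37×10⁻⁴ × 1.18) = 13.5 m/s
Around a high, pressure-gradient force acts outward with centrifugal, so Coriolis balances both:
fV = (1/ρ)|∂P/∂n| + V²/R  →  V² − fR·V + fR·V_g = 0
With fR = 1.37×10⁻⁴ × 844×10³ m = 116 m/s:
V = [fR − √((fR)² − 4 fR V_g)]/2 = [116 − √(116² − 4×116×13.5)]/2 = 15.6 m/s
Supergeostrophic (V > V_g = 13.5 m/s), as expected around a high.

15.6 m/s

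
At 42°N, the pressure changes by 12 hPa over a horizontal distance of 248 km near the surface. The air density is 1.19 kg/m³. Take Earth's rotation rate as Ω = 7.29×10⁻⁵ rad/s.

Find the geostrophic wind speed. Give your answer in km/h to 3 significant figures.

Coriolis parameter at 42°N:
f = 2Ω sin φ = 2 × 7.29×10⁻⁵ × sin 42° = 9.76×10⁻⁵ s⁻¹
Pressure gradient: |∂P/∂n| = 1200 Pa / 248000 m = 4.84×10⁻³ Pa/m
Geostrophic balance (pressure-gradient force = Coriolis force):
V_g = (1/(fρ)) |∂P/∂n| = 4.84×10⁻³ / (9.76×10⁻⁵ × 1.19) = 41.7 m/s
Converting: 41.7 m/s × 3.6 = 150 km/h

150 km/h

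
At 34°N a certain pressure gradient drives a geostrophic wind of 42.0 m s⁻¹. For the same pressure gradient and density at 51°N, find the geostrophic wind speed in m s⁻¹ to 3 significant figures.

With the same pressure gradient and density, V_g ∝ 1/f ∝ 1/sin φ.
V₂ = V₁ · sin φ₁ / sin φ₂ = 42.0 × sin 34° / sin 51°
V₂ = 42.0 × 0.5592/0.7771 = 30.2 m s⁻¹

30.2 m s⁻¹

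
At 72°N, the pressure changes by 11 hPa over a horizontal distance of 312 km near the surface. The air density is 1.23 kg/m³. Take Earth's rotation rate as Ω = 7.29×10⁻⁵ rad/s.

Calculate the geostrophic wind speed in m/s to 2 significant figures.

Coriolis parameter at 72°N:
f = 2Ω sin φ = 2 × 7.29×10⁻⁵ × sin 72° = 1.39×10⁻⁴ s⁻¹
Pressure gradient: |∂P/∂n| = 1100 Pa / 312000 m = 3.53×10⁻³ Pa/m
Geostrophic balance (pressure-gradient force = Coriolis force):
V_g = (1/(fρ)) |∂P/∂n| = 3.53×10⁻³ / (1.39×10⁻⁴ × 1.23) = 20.7 m/s

21 m/s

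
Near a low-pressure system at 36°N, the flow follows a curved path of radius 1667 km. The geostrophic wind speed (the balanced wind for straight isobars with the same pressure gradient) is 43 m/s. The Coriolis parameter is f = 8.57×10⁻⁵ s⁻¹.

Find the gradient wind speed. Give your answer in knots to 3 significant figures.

67.3 knots

Around a low, centrifugal force acts outward with Coriolis, so pressure-gradient force balances both:
(1/ρ)|∂P/∂n| = fV + V²/R  →  V² + fR·V − fR·V_g = 0
With fR = 8.57×10⁻⁵ × 1667×10³ m = 143 m/s:
V = [−fR + √((fR)² + 4 fR V_g)]/2 = [−143 + √(143² + 4×143×43)]/2 = 34.6 m/s
Subgeostrophic (V < V_g = 43 m/s), as expected around a low.
Converting: 34.6 m/s × 1.944 = 67.3 knots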